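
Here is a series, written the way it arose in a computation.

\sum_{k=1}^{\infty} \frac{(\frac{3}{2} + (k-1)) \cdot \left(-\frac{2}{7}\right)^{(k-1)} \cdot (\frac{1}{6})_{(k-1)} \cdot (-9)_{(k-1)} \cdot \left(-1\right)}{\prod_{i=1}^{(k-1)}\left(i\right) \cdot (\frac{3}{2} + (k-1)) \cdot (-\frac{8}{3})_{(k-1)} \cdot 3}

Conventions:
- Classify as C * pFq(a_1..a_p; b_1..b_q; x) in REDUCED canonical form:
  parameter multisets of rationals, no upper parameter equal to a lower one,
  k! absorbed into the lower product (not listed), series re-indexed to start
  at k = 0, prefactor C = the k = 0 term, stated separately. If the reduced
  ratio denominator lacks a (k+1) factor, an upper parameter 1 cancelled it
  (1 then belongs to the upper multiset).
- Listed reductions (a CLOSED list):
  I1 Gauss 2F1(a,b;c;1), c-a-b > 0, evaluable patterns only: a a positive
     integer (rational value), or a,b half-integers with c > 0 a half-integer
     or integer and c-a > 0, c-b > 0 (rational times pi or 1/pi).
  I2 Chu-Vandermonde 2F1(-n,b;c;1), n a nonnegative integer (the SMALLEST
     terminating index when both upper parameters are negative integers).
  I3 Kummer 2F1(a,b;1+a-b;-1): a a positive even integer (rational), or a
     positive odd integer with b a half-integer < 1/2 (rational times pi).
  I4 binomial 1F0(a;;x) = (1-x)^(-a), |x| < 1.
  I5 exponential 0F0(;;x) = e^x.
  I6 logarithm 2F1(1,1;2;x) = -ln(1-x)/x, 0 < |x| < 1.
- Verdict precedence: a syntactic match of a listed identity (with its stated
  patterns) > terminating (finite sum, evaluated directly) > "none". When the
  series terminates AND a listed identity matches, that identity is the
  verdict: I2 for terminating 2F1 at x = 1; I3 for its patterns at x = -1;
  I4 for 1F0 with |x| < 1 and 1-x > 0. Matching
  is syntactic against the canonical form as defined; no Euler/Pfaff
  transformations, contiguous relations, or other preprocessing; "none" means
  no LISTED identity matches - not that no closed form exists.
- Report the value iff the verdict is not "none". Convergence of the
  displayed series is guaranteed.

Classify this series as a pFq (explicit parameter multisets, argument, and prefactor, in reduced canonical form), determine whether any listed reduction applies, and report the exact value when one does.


Classification (C = -\frac{1}{3}): 2F1 with upper {-9, \frac{1}{6}}, lower {-\frac{8}{3}}, argument x = -\frac{2}{7}. Verdict: terminating - no listed pattern fits, but -9 in the upper list cuts the series at k = 9; direct evaluation. Exact value: \frac{117674147953}{177094686720}.

The tell: t_0 being -\frac{1}{3}, k + 3/2 divides numerator and denominator alike; C = -1/3 after cancelling.
Step ratio: r(k) = -\frac{2}{7} * (k-9) (k+\frac{1}{6}) / [(k-\frac{8}{3}) (k+1)] ; factor over Q: parameters, x = -\frac{2}{7}, and C = -\frac{1}{3}.


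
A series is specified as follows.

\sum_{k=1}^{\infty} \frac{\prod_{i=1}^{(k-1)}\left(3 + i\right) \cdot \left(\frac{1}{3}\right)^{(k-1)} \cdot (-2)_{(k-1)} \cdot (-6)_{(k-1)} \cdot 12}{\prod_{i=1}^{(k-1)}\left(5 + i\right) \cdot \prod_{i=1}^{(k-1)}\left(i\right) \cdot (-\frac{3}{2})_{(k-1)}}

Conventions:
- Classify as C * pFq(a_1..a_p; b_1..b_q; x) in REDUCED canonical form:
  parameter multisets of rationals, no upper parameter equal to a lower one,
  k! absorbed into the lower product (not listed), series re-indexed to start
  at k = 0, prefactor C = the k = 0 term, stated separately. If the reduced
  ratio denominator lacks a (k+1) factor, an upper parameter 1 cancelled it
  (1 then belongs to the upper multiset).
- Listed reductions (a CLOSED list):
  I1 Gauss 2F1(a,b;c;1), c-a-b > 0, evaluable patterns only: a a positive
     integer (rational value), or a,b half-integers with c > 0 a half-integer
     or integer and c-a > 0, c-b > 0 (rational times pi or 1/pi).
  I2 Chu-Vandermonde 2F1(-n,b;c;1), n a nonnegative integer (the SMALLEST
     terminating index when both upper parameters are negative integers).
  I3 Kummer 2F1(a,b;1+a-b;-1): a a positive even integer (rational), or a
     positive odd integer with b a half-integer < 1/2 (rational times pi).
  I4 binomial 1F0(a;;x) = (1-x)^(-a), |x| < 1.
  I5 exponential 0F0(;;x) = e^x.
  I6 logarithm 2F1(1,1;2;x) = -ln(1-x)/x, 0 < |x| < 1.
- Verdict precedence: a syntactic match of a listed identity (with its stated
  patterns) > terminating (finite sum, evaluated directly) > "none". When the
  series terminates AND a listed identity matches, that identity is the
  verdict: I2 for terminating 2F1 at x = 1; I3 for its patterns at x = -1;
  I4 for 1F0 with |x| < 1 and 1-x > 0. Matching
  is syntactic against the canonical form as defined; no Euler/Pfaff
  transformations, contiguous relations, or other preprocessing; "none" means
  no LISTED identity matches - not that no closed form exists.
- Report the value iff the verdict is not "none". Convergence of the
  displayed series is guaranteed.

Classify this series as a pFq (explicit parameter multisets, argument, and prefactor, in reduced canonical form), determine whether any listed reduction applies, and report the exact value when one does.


Prefactor 12, argument \frac{1}{3}: 3F2 with upper {-6, -2, 4} over lower {-\frac{3}{2}, 6}. Verdict: terminating. With -2 upstairs the series is a 3-term polynomial sum; evaluated term by term. Hence: \frac{1012}{63}.

Structural cue: t_0 being 12, the running product (prefactor 12) telescopes to a rising factorial.
Consecutive-term ratio: r(k) = \frac{1}{3} * (k-6) (k-2) (k+4) / [(k-\frac{3}{2}) (k+6) (k+1)] ; factor over Q: parameters, x = \frac{1}{3}, and C = 12.


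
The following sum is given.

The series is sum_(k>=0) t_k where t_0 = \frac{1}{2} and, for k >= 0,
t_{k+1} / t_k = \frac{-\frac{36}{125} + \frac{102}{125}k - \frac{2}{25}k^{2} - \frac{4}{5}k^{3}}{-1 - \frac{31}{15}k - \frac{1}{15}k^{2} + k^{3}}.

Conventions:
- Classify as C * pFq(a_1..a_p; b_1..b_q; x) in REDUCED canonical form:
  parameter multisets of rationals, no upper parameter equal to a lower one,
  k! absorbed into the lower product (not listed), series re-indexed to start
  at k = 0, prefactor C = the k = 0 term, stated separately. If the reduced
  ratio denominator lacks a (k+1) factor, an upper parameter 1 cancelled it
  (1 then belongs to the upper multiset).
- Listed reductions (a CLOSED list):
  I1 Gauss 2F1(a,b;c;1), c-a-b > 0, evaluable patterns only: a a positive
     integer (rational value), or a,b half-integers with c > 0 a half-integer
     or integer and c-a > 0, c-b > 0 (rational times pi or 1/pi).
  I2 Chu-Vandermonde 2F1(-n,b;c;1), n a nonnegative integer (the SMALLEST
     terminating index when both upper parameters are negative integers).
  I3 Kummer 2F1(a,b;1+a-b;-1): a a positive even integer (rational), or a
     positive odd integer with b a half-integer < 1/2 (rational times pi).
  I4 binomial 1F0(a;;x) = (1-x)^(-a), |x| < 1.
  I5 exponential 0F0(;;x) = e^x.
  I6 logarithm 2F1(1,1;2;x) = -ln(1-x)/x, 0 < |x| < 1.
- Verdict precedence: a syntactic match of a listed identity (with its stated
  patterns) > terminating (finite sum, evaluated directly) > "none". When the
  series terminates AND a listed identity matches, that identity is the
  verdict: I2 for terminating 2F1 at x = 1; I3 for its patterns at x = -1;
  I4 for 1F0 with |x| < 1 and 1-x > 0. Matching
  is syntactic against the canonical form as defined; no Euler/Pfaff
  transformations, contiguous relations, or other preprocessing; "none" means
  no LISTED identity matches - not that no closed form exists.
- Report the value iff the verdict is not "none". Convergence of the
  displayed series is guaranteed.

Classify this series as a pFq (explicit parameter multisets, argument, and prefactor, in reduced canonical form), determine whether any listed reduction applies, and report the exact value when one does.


Reduced: x = -\frac{4}{5}, 3F2, upper = {-\frac{3}{5}, -\frac{1}{2}, \frac{6}{5}}, lower = {-\frac{5}{3}, \frac{3}{5}}, C = \frac{1}{2}. Verdict: none. Every listed pattern misses the 3F2 form at -\frac{4}{5}, upper {-\frac{3}{5}, -\frac{1}{2}, \frac{6}{5}}.

Structural cue: with t_0 = \frac{1}{2}, factor the ratio over Q (prefactor 1/2): negated roots = parameters.
Term ratio: r(k) = -\frac{4}{5} * (k-\frac{3}{5}) (k-\frac{1}{2}) (k+\frac{6}{5}) / [(k-\frac{5}{3}) (k+\frac{3}{5}) (k+1)] - poly over poly, x = -\frac{4}{5} from leading terms; C = \frac{1}{2} at k = 0.


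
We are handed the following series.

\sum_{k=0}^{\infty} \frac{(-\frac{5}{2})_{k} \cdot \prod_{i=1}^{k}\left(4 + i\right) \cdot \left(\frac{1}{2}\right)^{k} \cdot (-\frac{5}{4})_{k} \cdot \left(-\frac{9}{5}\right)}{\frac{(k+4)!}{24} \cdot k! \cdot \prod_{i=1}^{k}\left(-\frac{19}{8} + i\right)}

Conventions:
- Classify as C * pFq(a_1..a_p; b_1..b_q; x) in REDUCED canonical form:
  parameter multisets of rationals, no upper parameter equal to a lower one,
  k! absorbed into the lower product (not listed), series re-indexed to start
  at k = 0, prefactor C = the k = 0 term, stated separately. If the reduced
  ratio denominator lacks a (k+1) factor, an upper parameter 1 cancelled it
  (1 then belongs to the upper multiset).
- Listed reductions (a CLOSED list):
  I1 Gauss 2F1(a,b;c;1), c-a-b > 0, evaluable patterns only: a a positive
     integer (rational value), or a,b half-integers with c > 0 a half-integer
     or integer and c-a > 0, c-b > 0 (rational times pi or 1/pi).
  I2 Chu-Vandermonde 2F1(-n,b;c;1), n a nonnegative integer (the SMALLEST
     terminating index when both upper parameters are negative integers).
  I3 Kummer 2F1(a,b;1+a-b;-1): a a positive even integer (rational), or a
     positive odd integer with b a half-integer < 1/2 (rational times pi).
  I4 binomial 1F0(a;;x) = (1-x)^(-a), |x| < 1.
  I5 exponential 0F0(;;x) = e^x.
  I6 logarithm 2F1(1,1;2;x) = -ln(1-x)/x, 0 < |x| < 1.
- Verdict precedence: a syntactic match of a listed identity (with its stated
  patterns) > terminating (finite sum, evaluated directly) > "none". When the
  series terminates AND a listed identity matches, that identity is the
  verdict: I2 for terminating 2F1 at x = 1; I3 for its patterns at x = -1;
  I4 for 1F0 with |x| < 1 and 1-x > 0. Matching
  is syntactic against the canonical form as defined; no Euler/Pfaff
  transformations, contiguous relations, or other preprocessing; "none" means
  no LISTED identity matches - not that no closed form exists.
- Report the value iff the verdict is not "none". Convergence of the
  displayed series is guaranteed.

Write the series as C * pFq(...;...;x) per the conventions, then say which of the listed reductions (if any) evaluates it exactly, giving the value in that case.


At argument \frac{1}{2}: a 2F1 with upper {-\frac{5}{2}, -\frac{5}{4}}, lower {-\frac{11}{8}}, scaled by C = -\frac{9}{5}. Verdict: none. A 2F1 with upper {-\frac{5}{2}, -\frac{5}{4}} fits none of I1-I6 at x = \frac{1}{2}; the sum runs forever.

Key observation: t_0 = -\frac{9}{5} here, and the parameter 5 appears in both the upper and lower lists and cancels.
Adjacent-term ratio: r(k) = \frac{1}{2} * (k-\frac{5}{2}) (k-\frac{5}{4}) / [(k-\frac{11}{8}) (k+1)] - rational in k, leading ratio \frac{1}{2}; with t_0 = -\frac{9}{5}, classification follows.


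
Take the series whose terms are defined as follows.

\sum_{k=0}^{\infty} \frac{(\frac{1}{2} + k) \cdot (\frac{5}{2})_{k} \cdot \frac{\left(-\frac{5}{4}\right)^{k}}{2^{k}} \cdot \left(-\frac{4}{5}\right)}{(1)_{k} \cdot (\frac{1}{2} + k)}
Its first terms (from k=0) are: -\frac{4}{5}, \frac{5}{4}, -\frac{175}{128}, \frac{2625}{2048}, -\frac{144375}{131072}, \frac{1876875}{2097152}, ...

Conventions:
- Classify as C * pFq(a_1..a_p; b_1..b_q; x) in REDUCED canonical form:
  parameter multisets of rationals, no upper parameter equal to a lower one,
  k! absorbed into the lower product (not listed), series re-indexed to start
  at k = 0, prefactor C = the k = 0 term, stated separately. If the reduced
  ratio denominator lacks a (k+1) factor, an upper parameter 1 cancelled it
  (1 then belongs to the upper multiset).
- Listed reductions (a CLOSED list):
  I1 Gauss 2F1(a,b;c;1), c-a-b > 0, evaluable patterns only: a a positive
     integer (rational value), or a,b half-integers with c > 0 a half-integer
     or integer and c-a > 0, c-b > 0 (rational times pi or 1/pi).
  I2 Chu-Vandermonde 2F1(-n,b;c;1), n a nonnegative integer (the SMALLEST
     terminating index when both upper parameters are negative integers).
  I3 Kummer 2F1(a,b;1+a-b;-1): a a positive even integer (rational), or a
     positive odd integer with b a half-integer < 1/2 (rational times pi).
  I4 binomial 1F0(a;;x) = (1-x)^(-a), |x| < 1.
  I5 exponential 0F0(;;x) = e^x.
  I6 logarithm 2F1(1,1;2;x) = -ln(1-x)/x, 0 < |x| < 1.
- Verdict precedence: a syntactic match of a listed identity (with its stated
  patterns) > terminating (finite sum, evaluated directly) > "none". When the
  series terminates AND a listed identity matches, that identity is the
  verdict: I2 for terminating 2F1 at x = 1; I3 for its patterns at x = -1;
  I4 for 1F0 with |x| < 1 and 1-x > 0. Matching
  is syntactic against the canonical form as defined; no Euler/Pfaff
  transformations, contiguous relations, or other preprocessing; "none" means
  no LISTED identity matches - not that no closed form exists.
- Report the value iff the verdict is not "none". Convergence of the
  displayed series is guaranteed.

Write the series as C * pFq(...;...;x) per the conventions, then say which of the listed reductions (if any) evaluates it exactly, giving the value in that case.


This is -\frac{4}{5} * 1F0(\frac{5}{2}; -; -\frac{5}{8}) in reduced canonical form. Verdict at x = -\frac{5}{8}: binomial (I4) matches (the 1F0 binomial series: exponent -5/2, x = -\frac{5}{8}). Sum: \left(-\frac{4}{5}\right) \cdot \left(\frac{13}{8}\right)^{-\frac{5}{2}}.

Key step: x = -\frac{5}{8} and the two k-th powers (C = -4/5) combine into one argument.
Ratio: r(k) = -\frac{5}{8} * (k+\frac{5}{2}) / [(k+1)] - poly over poly, x = -\frac{5}{8} from leading terms; C = -\frac{4}{5} at k = 0.


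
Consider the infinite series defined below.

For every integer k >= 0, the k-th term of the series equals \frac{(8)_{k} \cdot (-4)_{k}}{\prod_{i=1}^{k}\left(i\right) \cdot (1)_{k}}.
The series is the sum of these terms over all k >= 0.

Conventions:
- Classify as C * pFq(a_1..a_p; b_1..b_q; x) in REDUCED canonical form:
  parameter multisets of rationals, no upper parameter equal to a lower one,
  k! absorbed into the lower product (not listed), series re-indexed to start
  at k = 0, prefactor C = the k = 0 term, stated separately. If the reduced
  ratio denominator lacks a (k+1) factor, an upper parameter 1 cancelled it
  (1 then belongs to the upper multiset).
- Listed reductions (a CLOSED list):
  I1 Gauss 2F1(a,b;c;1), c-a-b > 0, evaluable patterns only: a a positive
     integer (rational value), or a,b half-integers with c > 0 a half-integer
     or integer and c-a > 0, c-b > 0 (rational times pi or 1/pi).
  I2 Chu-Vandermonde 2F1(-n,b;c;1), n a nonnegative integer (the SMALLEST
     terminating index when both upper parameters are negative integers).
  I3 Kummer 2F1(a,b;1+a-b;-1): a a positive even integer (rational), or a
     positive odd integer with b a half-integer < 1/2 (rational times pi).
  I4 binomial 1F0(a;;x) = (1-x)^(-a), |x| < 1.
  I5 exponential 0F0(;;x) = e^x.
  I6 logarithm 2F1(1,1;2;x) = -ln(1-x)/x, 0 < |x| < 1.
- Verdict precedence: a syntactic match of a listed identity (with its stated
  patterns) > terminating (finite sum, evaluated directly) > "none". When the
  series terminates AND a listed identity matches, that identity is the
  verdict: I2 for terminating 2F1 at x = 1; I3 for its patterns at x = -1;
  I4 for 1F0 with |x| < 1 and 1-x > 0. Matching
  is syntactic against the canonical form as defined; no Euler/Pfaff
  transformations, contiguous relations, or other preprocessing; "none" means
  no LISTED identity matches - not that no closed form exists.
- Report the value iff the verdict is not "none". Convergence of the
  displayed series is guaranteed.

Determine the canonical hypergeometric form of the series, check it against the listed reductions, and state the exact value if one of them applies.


x = 1 here; the reduced form reads 2F1, upper {-4, 8}, lower {1}, C = 1. Verdict (x = 1): Chu-Vandermonde (I2) applies (terminating 2F1 at x = 1 with n = 4, b = 8, c = 1). Its exact value is 35.

First insight: with t_0 = 1, the lower running product (C = 1) is a rising factorial.
Term ratio: r(k) = 1 * (k-4) (k+8) / [(k+1) (k+1)] - poly over poly, x = 1 from leading terms; C = 1 at k = 0.


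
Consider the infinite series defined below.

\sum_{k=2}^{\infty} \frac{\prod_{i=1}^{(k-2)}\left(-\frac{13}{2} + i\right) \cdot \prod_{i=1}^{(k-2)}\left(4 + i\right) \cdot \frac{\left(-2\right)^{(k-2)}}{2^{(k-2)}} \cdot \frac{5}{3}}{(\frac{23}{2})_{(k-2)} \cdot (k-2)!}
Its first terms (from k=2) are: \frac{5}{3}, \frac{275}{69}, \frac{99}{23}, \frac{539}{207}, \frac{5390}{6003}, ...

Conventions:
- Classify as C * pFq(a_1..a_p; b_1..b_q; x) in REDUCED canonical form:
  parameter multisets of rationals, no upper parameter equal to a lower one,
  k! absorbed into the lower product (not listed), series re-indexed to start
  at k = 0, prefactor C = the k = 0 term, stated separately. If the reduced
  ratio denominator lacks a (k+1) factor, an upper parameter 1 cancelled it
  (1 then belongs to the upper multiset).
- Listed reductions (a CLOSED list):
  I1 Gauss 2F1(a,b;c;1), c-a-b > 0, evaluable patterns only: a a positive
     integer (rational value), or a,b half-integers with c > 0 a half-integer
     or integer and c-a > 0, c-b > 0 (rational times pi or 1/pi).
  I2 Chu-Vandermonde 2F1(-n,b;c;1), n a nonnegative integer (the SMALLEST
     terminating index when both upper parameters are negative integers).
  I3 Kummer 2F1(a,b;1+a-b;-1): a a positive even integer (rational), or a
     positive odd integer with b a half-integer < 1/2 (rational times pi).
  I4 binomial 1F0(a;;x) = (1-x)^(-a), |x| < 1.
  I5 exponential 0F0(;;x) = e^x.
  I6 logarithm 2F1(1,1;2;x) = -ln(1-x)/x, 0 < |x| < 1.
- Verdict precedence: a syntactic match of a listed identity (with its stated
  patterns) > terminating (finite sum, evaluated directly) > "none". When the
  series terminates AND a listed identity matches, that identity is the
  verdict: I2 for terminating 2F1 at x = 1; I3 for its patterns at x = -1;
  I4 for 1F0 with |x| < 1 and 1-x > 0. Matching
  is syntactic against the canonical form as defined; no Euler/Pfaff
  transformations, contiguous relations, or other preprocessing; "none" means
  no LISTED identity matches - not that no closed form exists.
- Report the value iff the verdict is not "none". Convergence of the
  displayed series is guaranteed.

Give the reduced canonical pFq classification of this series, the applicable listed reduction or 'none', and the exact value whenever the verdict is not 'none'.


At argument -1: a 2F1 with upper {-\frac{11}{2}, 5}, lower {\frac{23}{2}}, scaled by C = \frac{5}{3}. Verdict: this is Kummer (I3) (x = -1; c = \frac{23}{2} equals 1+a-b for upper {-\frac{11}{2}, 5}: listed pattern). Hence: \frac{72747675}{16777216} \cdot \pi.

Key step: t_0 being \frac{5}{3}, the two k-th powers (C = 5/3) combine into one argument.
Step ratio: r(k) = -1 * (k-\frac{11}{2}) (k+5) / [(k+\frac{23}{2}) (k+1)] - rational; roots negated = parameters, x = -1, C = \frac{5}{3}.


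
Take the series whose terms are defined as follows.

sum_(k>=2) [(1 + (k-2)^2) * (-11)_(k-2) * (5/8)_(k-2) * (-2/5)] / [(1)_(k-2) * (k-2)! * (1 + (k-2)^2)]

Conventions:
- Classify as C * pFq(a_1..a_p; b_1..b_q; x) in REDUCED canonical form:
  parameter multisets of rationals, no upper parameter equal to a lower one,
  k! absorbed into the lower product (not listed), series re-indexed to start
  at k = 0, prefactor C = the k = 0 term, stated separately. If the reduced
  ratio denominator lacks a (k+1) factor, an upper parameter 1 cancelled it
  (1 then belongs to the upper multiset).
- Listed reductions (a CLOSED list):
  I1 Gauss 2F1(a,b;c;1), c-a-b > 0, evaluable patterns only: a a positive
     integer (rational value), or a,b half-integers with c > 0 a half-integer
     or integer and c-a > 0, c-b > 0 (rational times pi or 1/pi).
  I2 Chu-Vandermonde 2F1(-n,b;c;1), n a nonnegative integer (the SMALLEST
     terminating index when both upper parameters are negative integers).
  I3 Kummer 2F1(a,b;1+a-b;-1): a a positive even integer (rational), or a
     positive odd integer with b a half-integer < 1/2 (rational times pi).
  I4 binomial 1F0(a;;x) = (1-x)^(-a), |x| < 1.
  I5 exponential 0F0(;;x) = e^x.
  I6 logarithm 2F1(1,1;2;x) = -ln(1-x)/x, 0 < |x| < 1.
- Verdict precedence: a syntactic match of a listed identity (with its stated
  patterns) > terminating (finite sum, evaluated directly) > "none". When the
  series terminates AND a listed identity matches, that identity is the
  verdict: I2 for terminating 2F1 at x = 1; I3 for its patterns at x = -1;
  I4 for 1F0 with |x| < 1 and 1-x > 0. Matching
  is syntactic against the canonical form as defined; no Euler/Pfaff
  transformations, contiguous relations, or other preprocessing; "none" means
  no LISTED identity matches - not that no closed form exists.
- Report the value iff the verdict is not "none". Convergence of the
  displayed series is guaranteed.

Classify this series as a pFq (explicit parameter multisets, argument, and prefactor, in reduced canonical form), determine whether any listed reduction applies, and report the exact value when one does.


Prefactor -2/5, argument 1: 2F1 with upper {-11, 5/8} over lower {1}. Verdict at x = 1: Vandermonde's identity (I2) matches (terminating 2F1 at x = 1 with n = 11, b = 5/8, c = 1). Value: -41012703099/1099511627776.

First insight: from the first term -2/5: striking the common factor k^2 + 1 reduces the term (C = -2/5).
Adjacent-term ratio: r(k) = 1 * (k-11) (k+5/8) / [(k+1) (k+1)] ; factor over Q: parameters, x = 1, and C = -2/5.


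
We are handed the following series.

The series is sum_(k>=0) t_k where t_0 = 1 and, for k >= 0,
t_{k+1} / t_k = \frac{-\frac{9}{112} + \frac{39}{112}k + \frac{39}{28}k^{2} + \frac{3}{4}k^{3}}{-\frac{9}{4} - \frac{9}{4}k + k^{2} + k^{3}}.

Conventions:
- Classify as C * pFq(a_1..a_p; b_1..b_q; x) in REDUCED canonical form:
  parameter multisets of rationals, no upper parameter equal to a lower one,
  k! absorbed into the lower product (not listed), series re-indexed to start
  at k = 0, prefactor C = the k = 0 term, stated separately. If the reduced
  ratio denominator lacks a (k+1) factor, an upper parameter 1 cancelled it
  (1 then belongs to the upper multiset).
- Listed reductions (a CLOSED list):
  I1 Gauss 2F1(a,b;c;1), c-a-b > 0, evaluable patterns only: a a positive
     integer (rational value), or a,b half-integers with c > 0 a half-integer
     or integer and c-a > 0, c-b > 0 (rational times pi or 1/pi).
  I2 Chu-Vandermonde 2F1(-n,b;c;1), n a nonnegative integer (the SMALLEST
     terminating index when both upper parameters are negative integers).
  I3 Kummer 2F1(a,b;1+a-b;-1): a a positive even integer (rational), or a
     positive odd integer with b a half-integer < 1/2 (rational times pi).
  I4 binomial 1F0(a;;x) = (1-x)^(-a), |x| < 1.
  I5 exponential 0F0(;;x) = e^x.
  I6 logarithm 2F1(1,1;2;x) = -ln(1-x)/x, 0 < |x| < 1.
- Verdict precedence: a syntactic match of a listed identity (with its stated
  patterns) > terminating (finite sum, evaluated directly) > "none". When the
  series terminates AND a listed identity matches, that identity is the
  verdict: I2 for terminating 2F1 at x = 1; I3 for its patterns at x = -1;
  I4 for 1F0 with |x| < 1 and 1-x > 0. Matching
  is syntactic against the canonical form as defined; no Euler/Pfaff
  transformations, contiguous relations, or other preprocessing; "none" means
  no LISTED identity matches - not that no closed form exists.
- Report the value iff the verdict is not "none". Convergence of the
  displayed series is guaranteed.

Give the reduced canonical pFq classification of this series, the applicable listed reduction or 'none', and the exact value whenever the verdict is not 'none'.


At argument \frac{3}{4}: a 2F1 with upper {-\frac{1}{7}, \frac{1}{2}}, lower {-\frac{3}{2}}, scaled by C = 1. Verdict: none - this 2F1 at x = \frac{3}{4} matches no listed pattern, and upper {-\frac{1}{7}, \frac{1}{2}} holds no stopper.

Structural cue: t_0 being 1, factor the ratio over Q (prefactor 1): negated roots = parameters.
Term ratio: r(k) = \frac{3}{4} * (k-\frac{1}{7}) (k+\frac{1}{2}) / [(k-\frac{3}{2}) (k+1)] - rational; roots negated = parameters, x = \frac{3}{4}, C = 1.


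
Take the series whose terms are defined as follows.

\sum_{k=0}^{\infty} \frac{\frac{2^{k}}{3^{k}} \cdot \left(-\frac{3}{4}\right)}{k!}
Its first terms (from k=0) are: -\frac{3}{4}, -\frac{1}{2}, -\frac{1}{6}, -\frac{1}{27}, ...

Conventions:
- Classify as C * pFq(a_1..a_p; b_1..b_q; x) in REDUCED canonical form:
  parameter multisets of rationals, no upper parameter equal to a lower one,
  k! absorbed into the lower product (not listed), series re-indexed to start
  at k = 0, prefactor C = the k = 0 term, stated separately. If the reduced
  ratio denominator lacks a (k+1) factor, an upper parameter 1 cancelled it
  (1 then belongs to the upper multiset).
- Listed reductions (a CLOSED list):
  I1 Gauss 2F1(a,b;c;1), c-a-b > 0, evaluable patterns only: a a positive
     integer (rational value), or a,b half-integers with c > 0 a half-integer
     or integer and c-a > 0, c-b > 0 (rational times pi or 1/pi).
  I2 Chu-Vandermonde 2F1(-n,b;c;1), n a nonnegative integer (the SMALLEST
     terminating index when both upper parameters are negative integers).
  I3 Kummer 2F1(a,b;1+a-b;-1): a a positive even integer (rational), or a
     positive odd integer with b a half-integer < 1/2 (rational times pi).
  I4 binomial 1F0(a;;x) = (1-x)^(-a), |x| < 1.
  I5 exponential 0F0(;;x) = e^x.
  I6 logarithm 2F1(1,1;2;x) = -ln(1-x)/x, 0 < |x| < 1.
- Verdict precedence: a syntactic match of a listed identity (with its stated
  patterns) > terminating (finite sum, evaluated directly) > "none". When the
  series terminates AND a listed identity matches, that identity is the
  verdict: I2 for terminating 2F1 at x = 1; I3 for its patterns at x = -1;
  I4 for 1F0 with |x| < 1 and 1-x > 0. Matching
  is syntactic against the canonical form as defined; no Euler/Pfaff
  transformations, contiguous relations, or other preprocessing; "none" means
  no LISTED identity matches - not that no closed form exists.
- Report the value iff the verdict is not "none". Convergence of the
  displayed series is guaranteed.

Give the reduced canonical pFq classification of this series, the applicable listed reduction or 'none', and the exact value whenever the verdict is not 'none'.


With C = -\frac{3}{4}: the canonical form is 0F0(-; -; \frac{2}{3}). Verdict: exponential (I5) applies (the 0F0 exponential series at x = \frac{2}{3}). Exact value: \left(-\frac{3}{4}\right) \cdot e^{\frac{2}{3}}.

Structural cue: x = \frac{2}{3} and the two geometric factors (C = -3/4, x = 2/3) combine into one argument.
Term ratio: r(k) = \frac{2}{3} * 1 / [(k+1)] - poly over poly, x = \frac{2}{3} from leading terms; C = -\frac{3}{4} at k = 0.


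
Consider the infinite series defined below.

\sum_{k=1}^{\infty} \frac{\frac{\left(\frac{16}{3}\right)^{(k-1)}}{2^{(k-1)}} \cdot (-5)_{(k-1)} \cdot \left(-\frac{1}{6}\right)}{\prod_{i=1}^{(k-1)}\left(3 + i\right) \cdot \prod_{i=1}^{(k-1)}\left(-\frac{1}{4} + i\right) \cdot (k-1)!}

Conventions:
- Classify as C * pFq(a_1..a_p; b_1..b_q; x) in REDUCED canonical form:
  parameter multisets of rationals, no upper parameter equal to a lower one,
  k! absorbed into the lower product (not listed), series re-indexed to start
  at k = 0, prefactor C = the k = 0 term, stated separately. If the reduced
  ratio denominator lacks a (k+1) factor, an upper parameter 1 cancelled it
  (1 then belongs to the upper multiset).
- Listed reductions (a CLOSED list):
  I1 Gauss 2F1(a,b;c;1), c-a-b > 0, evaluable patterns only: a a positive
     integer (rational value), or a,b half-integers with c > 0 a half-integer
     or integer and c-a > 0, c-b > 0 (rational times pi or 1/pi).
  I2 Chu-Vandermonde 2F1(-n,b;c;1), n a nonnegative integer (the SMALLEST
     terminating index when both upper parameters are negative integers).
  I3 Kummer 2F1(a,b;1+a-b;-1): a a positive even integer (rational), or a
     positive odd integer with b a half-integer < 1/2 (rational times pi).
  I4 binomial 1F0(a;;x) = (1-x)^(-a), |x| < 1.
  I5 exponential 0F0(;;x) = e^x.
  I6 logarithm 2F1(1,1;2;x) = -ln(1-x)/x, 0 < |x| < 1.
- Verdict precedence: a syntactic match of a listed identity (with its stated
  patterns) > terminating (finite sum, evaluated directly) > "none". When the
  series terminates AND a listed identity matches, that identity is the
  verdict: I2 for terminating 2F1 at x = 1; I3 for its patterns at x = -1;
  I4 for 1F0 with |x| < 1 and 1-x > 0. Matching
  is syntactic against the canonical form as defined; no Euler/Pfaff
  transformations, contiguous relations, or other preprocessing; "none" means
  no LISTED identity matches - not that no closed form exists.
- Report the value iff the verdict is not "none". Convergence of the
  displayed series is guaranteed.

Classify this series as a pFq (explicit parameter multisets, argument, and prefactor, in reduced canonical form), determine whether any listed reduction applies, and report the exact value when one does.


Structural cue: t_0 being -\frac{1}{6}, the two k-th powers (prefactor -1/6) combine into one argument.
Consecutive-term ratio: r(k) = \frac{8}{3} * (k-5) / [(k+\frac{3}{4}) (k+4) (k+1)] ; factor over Q: parameters, x = \frac{8}{3}, and C = -\frac{1}{6}.

The series (x = \frac{8}{3}) is 1F2: upper {-5}, lower {\frac{3}{4}, 4}, prefactor -\frac{1}{6}. Verdict: terminating - no listed pattern fits, but -5 in the upper list cuts the series at k = 5; direct evaluation. Sum: \frac{1933999343}{10078680150}.


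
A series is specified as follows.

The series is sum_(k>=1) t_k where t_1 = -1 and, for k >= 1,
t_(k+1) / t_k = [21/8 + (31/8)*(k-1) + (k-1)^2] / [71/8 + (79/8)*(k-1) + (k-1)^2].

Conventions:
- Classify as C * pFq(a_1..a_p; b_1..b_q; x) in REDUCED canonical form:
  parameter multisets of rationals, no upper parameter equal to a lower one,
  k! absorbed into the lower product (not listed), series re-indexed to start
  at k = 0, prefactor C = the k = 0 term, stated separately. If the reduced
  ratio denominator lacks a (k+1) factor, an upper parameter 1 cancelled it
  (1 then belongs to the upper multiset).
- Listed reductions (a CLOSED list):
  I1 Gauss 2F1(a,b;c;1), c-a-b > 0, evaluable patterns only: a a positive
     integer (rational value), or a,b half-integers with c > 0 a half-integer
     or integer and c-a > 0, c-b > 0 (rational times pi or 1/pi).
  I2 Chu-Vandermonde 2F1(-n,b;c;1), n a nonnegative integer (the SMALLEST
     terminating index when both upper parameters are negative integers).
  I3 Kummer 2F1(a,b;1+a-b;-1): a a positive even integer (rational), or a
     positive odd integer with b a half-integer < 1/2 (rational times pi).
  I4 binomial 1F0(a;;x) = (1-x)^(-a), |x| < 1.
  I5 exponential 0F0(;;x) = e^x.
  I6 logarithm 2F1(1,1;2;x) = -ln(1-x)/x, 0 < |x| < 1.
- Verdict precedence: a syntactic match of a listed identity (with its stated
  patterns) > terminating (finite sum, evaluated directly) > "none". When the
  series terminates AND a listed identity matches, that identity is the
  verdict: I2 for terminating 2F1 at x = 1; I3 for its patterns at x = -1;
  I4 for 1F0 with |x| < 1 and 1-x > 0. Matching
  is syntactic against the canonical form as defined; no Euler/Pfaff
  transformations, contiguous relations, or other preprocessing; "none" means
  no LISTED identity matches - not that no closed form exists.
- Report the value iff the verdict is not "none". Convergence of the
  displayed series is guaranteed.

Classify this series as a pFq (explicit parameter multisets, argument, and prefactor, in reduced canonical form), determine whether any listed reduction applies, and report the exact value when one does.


Canonical form: C = -1 times 2F1 with upper {7/8, 3}, lower {71/8}, x = 1. Verdict: Gauss (I1, integer-parameter pattern) fires (x = 1: the Gamma ratio telescopes since c-a-b = 5 > 0 and a = 3 in Z>0). Value: -1551/1024.

The tell: t_0 = -1 here, and the expanded ratio factors over Q; C = -1, roots give parameters.
Term ratio: r(k) = 1 * (k+7/8) (k+3) / [(k+71/8) (k+1)] ; factor over Q: parameters, x = 1, and C = -1.


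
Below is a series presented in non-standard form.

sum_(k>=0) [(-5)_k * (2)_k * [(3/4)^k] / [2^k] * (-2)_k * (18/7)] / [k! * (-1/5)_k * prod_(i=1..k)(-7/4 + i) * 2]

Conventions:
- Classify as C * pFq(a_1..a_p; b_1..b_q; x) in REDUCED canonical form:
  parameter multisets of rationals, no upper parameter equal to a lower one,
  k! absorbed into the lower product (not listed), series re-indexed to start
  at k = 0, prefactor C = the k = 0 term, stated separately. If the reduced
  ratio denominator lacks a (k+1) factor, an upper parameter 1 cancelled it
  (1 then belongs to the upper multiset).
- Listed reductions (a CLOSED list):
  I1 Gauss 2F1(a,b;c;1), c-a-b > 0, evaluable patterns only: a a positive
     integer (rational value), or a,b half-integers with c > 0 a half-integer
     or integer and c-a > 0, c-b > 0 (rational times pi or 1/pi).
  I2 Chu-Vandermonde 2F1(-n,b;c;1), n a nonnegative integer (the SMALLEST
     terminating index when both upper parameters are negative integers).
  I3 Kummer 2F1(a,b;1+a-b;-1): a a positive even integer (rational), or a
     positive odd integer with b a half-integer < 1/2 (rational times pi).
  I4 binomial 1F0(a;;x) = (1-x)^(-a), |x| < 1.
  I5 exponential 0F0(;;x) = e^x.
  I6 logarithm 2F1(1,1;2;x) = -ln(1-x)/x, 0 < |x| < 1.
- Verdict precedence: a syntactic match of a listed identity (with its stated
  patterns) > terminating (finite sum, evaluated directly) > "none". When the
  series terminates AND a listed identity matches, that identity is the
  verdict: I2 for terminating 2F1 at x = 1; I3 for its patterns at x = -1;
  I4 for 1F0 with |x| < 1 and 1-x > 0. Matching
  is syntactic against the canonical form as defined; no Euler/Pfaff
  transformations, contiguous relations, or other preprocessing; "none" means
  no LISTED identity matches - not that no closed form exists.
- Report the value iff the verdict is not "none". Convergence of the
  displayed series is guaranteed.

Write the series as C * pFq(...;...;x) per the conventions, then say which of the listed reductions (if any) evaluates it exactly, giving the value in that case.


Key observation: x = (3/8) and the constant factors (C = 9/7, x = 3/8) combine into one prefactor.
Consecutive-term ratio: r(k) = (3/8) * (k-5) (k-2) (k+2) / [(k-3/4) (k-1/5) (k+1)] ; factor over Q: parameters, x = (3/8), and C = 9/7.

Canonical form: C = 9/7 times 3F2 with upper {-5, -2, 2}, lower {-3/4, -1/5}, x = 3/8. Verdict: terminating. (-2)_k vanishes past k = 2, leaving a 3-term sum, computed directly. Hence: 11043/14.


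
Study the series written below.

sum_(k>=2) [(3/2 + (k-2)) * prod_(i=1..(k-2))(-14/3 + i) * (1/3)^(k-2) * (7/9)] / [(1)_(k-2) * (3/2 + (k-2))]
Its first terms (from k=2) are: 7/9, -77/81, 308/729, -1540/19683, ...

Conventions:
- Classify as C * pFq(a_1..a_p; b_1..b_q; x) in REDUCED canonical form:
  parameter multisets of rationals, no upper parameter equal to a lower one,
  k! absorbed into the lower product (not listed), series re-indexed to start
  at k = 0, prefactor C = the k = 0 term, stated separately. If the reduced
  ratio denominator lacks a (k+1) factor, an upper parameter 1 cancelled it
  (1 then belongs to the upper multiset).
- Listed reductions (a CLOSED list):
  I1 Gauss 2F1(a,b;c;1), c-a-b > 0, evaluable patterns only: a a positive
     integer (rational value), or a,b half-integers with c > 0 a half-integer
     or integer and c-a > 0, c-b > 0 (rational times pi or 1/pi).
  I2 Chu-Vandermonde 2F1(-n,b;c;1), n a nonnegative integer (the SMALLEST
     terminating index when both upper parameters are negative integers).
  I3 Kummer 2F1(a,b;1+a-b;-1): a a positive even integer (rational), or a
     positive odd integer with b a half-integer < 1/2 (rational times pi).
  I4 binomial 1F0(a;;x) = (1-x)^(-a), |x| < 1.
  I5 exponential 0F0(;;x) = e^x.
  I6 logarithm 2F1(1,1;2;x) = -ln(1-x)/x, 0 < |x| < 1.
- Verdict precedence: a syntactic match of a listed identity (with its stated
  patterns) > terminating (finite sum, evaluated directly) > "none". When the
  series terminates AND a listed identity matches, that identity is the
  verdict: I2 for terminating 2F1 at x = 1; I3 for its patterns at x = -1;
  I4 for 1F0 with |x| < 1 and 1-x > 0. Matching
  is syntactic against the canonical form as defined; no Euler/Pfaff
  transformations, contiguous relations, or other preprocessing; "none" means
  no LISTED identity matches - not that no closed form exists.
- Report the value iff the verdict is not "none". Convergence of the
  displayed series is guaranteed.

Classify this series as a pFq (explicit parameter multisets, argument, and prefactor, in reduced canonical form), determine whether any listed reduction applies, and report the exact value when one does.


The series (x = 1/3) is 1F0: upper {-11/3}, lower {-}, prefactor 7/9. Verdict: binomial (I4) matches (the 1F0 binomial series: exponent 11/3, x = 1/3). Exact value: (7/9) * (2/3)^(11/3).

Key observation: with t_0 = 7/9, the running product (C = 7/9) telescopes to a rising factorial.
Adjacent-term ratio: r(k) = (1/3) * (k-11/3) / [(k+1)] - rational; roots negated = parameters, x = (1/3), C = 7/9.


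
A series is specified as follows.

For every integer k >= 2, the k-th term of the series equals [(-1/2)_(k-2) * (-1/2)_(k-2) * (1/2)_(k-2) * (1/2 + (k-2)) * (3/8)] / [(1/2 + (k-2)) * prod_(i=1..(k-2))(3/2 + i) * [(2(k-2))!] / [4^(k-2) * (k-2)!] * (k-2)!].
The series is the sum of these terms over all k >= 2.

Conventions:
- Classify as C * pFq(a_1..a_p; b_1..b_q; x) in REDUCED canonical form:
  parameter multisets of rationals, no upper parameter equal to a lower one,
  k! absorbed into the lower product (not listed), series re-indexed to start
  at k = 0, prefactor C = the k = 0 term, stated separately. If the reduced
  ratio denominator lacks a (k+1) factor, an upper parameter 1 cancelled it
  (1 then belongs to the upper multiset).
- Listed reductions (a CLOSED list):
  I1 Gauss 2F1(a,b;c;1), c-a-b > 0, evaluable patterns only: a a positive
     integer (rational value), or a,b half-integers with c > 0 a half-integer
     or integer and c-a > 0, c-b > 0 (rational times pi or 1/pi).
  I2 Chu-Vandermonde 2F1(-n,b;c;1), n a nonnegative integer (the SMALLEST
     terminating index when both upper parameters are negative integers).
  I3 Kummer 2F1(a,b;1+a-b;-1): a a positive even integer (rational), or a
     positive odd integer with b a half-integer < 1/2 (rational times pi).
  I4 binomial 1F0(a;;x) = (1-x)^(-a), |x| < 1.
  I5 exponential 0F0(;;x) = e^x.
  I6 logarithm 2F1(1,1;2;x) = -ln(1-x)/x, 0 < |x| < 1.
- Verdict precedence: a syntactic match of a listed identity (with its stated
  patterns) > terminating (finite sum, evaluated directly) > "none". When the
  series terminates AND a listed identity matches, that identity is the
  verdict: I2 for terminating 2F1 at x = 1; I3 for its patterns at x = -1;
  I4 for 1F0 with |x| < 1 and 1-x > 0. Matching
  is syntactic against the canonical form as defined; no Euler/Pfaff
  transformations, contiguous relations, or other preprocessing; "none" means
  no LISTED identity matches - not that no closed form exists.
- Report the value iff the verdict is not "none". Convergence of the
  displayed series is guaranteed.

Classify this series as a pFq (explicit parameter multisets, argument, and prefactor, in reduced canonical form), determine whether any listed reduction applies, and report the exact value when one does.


The tell: t_0 = 3/8 here, and the lower running product (C = 3/8, x = 1) is a rising factorial.
Ratio: r(k) = 1 * (k-1/2) (k-1/2) / [(k+5/2) (k+1)] ; factor over Q: parameters, x = 1, and C = 3/8.

x = 1 here; the reduced form reads 2F1, upper {-1/2, -1/2}, lower {5/2}, C = 3/8. Verdict (x = 1): the half-integer Gauss pattern (I1) applies (x = 1; upper {-1/2, -1/2} half-integers, c = 5/2 in the evaluable pattern). Hence: (135/1024) * pi.


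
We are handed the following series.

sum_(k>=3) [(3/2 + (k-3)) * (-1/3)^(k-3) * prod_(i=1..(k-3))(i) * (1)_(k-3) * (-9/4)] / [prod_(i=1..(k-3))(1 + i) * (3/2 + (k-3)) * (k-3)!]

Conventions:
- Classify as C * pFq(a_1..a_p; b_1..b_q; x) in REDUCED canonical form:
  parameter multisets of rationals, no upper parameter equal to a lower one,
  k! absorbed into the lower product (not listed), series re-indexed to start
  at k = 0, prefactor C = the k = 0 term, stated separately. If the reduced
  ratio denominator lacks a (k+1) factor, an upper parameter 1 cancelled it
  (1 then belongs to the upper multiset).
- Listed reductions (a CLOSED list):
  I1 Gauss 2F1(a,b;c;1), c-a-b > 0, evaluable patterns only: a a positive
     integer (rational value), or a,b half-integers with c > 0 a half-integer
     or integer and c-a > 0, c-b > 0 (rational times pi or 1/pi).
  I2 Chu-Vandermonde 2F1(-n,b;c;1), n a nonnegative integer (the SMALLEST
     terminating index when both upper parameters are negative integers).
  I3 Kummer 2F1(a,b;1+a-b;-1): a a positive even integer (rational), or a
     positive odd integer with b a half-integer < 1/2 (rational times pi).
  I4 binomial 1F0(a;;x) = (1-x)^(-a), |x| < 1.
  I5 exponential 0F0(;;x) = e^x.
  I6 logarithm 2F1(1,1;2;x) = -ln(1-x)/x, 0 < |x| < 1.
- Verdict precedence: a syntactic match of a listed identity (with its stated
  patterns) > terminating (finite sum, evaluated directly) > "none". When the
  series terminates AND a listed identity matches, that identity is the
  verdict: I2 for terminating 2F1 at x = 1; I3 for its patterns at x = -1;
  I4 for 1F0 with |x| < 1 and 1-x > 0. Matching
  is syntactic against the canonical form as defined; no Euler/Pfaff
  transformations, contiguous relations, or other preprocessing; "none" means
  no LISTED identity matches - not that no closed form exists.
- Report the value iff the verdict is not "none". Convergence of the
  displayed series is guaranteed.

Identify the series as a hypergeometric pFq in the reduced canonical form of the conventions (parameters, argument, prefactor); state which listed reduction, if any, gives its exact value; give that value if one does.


This is -9/4 * 2F1(1, 1; 2; -1/3) in reduced canonical form. Verdict: logarithm (I6) fires (the logarithm: parameters (1,1;2), x = -1/3). Exact value: (-27/4) * ln(4/3).

Structural cue: x = (-1/3) and the running product (C = -9/4, x = -1/3) telescopes to a rising factorial.
Adjacent-term ratio: r(k) = (-1/3) * (k+1) (k+1) / [(k+2) (k+1)] - rational in k, leading ratio (-1/3); with t_0 = -9/4, classification follows.
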